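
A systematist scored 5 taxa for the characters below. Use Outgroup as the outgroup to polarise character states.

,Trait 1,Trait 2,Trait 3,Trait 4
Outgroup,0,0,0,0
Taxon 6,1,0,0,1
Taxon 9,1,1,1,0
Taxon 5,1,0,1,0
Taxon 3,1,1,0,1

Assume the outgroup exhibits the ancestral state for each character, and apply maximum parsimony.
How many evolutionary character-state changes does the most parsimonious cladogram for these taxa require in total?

The outgroup has state '0' for every character, so '1' is the derived state throughout.
All ingroup taxa share the derived state '1' for Trait 1; it defines the ingroup but does not resolve relationships within it.
Trait 2 groups Taxon 3 and Taxon 9, which is incompatible with the clades supported by the remaining characters; treating it as convergent (homoplasy) costs fewer steps than any alternative tree.
Trait 3 (derived state '1') is shared by Taxon 5 and Taxon 9 — a synapomorphy uniting that clade.
Only Taxon 3 and Taxon 6 show the derived state '1' for Trait 4, supporting them as a clade.
Most parsimonious ingroup topology: ((Taxon 6,Taxon 3),(Taxon 9,Taxon 5)).
Changes per character on this tree: Trait 1: 1; Trait 2: 2; Trait 3: 1; Trait 4: 1.
Total = 5.

5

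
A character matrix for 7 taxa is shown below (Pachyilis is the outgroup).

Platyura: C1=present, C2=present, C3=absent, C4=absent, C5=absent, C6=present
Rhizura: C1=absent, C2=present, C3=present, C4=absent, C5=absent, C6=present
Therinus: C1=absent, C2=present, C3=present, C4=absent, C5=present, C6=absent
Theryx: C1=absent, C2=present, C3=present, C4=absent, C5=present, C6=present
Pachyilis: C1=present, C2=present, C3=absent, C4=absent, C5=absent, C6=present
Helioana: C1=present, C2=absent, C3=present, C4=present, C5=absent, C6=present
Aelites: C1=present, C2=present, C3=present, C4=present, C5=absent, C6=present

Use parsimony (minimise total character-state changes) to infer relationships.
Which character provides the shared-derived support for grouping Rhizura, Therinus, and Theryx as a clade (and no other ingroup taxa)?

C1

Character polarity is set by the outgroup: the derived state is whichever differs from the outgroup's state, so for C1, C2, C6 the derived state is 'absent', and for the remaining characters it is 'present'.
C1: derived state 'absent' in Rhizura, Therinus, and Theryx only — synapomorphy for {Rhizura, Therinus, Theryx}.
C2: derived state 'absent' in Helioana only — an autapomorphy, so it tells us nothing about relationships among taxa.
C3: derived state 'present' in Aelites, Helioana, Rhizura, Therinus, and Theryx only — synapomorphy for {Aelites, Helioana, Rhizura, Therinus, Theryx}.
C4: derived state 'present' in Aelites and Helioana only — synapomorphy for {Aelites, Helioana}.
C5 (derived state 'present') is shared by Therinus and Theryx — a synapomorphy uniting that clade.
C6 (derived state 'absent') is unique to Therinus (autapomorphy; uninformative for grouping).
Most parsimonious ingroup topology: ((((Therinus,Theryx),Rhizura),(Helioana,Aelites)),Platyura).
The clade {Rhizura, Therinus, Theryx} is supported by C1: its derived state 'absent' occurs in exactly those taxa and in no other taxon (including the outgroup).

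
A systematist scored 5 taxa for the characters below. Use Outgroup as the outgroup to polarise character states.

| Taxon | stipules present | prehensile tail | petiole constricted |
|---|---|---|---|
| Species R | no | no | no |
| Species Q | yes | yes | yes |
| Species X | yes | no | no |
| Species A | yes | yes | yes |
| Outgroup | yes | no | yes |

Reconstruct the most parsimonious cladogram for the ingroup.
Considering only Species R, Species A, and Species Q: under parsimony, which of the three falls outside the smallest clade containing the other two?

Species R

Character polarity is set by the outgroup: the derived state is whichever differs from the outgroup's state, so for stipules present, petiole constricted the derived state is 'no', and for the remaining characters it is 'yes'.
stipules present (derived state 'no') is unique to Species R (autapomorphy; uninformative for grouping).
Only Species A and Species Q show the derived state 'yes' for prehensile tail, supporting them as a clade.
petiole constricted (derived state 'no') is shared by Species R and Species X — a synapomorphy uniting that clade.
Most parsimonious ingroup topology: ((Species Q,Species A),(Species X,Species R)).
Species Q and Species A share a more recent common ancestor with each other than either does with Species R, so Species R is the least closely related of the three.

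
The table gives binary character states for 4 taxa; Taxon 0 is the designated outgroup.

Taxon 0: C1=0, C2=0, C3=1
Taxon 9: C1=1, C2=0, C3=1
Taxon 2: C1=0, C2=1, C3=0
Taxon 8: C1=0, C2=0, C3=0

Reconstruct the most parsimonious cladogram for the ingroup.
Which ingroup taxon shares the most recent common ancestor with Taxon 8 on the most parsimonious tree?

Taxon 2

Character polarity is set by the outgroup: the derived state is whichever differs from the outgroup's state, so for C3 the derived state is '0', and for the remaining characters it is '1'.
C1: derived state '1' in Taxon 9 only — an autapomorphy, so it tells us nothing about relationships among taxa.
C2 (derived state '1') is unique to Taxon 2 (autapomorphy; uninformative for grouping).
Only Taxon 2 and Taxon 8 show the derived state '0' for C3, supporting them as a clade.
Most parsimonious ingroup topology: ((Taxon 2,Taxon 8),Taxon 9).
Taxon 8 and Taxon 2 form a cherry on this tree, so they are sister taxa.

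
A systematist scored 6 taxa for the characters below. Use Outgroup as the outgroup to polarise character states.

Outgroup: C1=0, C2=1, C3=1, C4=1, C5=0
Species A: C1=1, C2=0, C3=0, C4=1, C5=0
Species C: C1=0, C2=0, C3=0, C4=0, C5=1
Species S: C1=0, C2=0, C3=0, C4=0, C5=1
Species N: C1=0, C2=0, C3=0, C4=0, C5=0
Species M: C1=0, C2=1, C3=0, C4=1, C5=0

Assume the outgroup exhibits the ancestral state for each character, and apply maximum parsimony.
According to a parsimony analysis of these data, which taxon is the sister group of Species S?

Species C

Character polarity is set by the outgroup: the derived state is whichever differs from the outgroup's state, so for C2, C3, C4 the derived state is '0', and for the remaining characters it is '1'.
C1: derived state '1' in Species A only — an autapomorphy, so it tells us nothing about relationships among taxa.
C2: derived state '0' in Species A, Species C, Species N, and Species S only — synapomorphy for {Species A, Species C, Species N, Species S}.
C3 (derived state '0') is shared by all ingroup taxa — unites the whole ingroup.
Only Species C, Species N, and Species S show the derived state '0' for C4, supporting them as a clade.
Only Species C and Species S show the derived state '1' for C5, supporting them as a clade.
Most parsimonious ingroup topology: ((Species A,((Species C,Species S),Species N)),Species M).
Species S and Species C form a cherry on this tree, so they are sister taxa.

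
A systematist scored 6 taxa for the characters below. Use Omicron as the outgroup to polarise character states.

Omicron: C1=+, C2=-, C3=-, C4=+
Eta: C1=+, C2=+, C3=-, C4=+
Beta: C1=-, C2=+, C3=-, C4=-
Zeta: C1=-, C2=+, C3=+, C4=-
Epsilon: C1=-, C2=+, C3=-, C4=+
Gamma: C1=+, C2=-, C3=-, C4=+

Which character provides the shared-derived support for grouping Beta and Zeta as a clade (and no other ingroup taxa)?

C4

Character polarity is set by the outgroup: the derived state is whichever differs from the outgroup's state, so for C1, C4 the derived state is '-', and for the remaining characters it is '+'.
C1 (derived state '-') is shared by Beta, Epsilon, and Zeta — a synapomorphy uniting that clade.
C2 (derived state '+') is shared by Beta, Epsilon, Eta, and Zeta — a synapomorphy uniting that clade.
C3: derived state '+' in Zeta only — an autapomorphy, so it tells us nothing about relationships among taxa.
C4: derived state '-' in Beta and Zeta only — synapomorphy for {Beta, Zeta}.
Most parsimonious ingroup topology: ((Eta,((Beta,Zeta),Epsilon)),Gamma).
The clade {Beta, Zeta} is supported by C4: its derived state '-' occurs in exactly those taxa and in no other taxon (including the outgroup).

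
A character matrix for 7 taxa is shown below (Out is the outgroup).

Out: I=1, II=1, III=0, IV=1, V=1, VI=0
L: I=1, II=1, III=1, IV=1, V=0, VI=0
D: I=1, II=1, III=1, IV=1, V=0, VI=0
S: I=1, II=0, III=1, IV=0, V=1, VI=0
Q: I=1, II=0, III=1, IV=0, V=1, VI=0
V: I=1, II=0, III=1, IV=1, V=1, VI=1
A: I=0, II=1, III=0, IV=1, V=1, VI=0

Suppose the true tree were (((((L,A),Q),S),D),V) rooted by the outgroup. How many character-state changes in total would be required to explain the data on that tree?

11

Map each character onto (((((L,A),Q),S),D),V) (rooted by Out) and count the minimum state changes it requires (Fitch parsimony):
I: 1; II: 3; III: 2; IV: 2; V: 2; VI: 1.
Total tree length = 11.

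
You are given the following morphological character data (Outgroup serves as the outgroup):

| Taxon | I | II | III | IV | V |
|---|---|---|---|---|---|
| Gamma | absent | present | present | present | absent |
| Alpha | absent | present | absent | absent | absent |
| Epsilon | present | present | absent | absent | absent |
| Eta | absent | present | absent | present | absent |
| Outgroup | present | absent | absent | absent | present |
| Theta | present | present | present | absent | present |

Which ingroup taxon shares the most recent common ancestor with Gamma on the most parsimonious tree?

Eta

Character polarity is set by the outgroup: the derived state is whichever differs from the outgroup's state, so for I, V the derived state is 'absent', and for the remaining characters it is 'present'.
Only Alpha, Eta, and Gamma show the derived state 'absent' for I, supporting them as a clade.
All ingroup taxa share the derived state 'present' for II; it defines the ingroup but does not resolve relationships within it.
III (state 'present') occurs in Gamma and Theta but conflicts with the nesting implied by the other characters — most parsimoniously interpreted as homoplasy.
IV: derived state 'present' in Eta and Gamma only — synapomorphy for {Eta, Gamma}.
V (derived state 'absent') is shared by Alpha, Epsilon, Eta, and Gamma — a synapomorphy uniting that clade.
Most parsimonious ingroup topology: ((Epsilon,(Alpha,(Eta,Gamma))),Theta).
Gamma and Eta form a cherry on this tree, so they are sister taxa.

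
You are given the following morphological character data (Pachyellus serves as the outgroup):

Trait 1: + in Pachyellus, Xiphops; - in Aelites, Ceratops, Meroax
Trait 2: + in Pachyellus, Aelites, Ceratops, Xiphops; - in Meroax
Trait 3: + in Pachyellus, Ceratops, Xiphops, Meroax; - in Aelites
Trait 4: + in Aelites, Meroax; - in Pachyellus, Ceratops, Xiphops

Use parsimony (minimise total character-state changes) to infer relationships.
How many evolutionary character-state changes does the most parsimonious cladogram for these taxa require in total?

4

Character polarity is set by the outgroup: the derived state is whichever differs from the outgroup's state, so for Trait 1, Trait 2, Trait 3 the derived state is '-', and for the remaining characters it is '+'.
Only Aelites, Ceratops, and Meroax show the derived state '-' for Trait 1, supporting them as a clade.
Trait 2: derived state '-' in Meroax only — an autapomorphy, so it tells us nothing about relationships among taxa.
Trait 3: derived state '-' in Aelites only — an autapomorphy, so it tells us nothing about relationships among taxa.
Trait 4 (derived state '+') is shared by Aelites and Meroax — a synapomorphy uniting that clade.
Most parsimonious ingroup topology: (((Aelites,Meroax),Ceratops),Xiphops).
Changes per character on this tree: Trait 1: 1; Trait 2: 1; Trait 3: 1; Trait 4: 1.
Total = 4.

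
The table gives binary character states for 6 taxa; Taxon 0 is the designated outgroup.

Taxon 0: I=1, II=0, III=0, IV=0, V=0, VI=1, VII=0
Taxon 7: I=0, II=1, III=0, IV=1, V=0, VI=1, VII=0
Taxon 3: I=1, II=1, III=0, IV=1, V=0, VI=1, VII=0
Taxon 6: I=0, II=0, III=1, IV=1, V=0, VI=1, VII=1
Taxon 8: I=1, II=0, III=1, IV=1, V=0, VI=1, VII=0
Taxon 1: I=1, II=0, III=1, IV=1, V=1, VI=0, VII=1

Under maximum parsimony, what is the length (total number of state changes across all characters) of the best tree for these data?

Character polarity is set by the outgroup: the derived state is whichever differs from the outgroup's state, so for I, VI the derived state is '0', and for the remaining characters it is '1'.
I (state '0') occurs in Taxon 6 and Taxon 7 but conflicts with the nesting implied by the other characters — most parsimoniously interpreted as homoplasy.
II: derived state '1' in Taxon 3 and Taxon 7 only — synapomorphy for {Taxon 3, Taxon 7}.
III: derived state '1' in Taxon 1, Taxon 6, and Taxon 8 only — synapomorphy for {Taxon 1, Taxon 6, Taxon 8}.
All ingroup taxa share the derived state '1' for IV; it defines the ingroup but does not resolve relationships within it.
V: derived state '1' in Taxon 1 only — an autapomorphy, so it tells us nothing about relationships among taxa.
VI (derived state '0') is unique to Taxon 1 (autapomorphy; uninformative for grouping).
VII (derived state '1') is shared by Taxon 1 and Taxon 6 — a synapomorphy uniting that clade.
Most parsimonious ingroup topology: ((Taxon 7,Taxon 3),((Taxon 6,Taxon 1),Taxon 8)).
Changes per character on this tree: I: 2; II: 1; III: 1; IV: 1; V: 1; VI: 1; VII: 1.
Total = 8.

8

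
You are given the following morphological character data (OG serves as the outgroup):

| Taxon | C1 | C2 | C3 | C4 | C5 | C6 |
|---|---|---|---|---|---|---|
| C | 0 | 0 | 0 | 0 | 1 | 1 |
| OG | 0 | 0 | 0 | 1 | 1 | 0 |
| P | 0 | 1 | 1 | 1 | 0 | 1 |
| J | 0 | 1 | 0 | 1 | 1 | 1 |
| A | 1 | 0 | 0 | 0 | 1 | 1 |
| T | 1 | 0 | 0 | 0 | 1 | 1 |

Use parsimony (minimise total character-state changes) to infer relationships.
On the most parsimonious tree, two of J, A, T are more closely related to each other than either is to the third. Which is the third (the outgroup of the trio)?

J

Character polarity is set by the outgroup: the derived state is whichever differs from the outgroup's state, so for C4, C5 the derived state is '0', and for the remaining characters it is '1'.
C1: derived state '1' in A and T only — synapomorphy for {A, T}.
C2 (derived state '1') is shared by J and P — a synapomorphy uniting that clade.
C3: derived state '1' in P only — an autapomorphy, so it tells us nothing about relationships among taxa.
C4 (derived state '0') is shared by A, C, and T — a synapomorphy uniting that clade.
C5: derived state '0' in P only — an autapomorphy, so it tells us nothing about relationships among taxa.
C6 (derived state '1') is shared by all ingroup taxa — unites the whole ingroup.
Most parsimonious ingroup topology: (((T,A),C),(J,P)).
T and A share a more recent common ancestor with each other than either does with J, so J is the least closely related of the three.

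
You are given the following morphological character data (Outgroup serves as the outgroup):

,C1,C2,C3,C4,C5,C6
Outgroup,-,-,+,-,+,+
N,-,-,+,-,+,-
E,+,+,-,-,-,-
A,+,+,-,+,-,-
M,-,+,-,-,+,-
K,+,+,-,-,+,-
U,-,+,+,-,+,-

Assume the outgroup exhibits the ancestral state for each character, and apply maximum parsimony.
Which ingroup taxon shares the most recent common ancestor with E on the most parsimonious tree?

A

Character polarity is set by the outgroup: the derived state is whichever differs from the outgroup's state, so for C3, C5, C6 the derived state is '-', and for the remaining characters it is '+'.
Only A, E, and K show the derived state '+' for C1, supporting them as a clade.
C2 (derived state '+') is shared by A, E, K, M, and U — a synapomorphy uniting that clade.
C3 (derived state '-') is shared by A, E, K, and M — a synapomorphy uniting that clade.
C4: derived state '+' in A only — an autapomorphy, so it tells us nothing about relationships among taxa.
C5 (derived state '-') is shared by A and E — a synapomorphy uniting that clade.
C6 (derived state '-') is shared by all ingroup taxa — unites the whole ingroup.
Most parsimonious ingroup topology: (N,((((E,A),K),M),U)).
E and A form a cherry on this tree, so they are sister taxa.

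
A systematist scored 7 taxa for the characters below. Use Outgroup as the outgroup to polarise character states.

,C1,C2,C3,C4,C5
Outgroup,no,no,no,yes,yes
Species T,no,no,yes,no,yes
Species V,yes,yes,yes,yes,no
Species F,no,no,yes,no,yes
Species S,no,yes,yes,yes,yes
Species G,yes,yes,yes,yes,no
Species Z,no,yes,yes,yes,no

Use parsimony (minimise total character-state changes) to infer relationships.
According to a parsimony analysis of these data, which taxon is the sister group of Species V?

Species G

Character polarity is set by the outgroup: the derived state is whichever differs from the outgroup's state, so for C4, C5 the derived state is 'no', and for the remaining characters it is 'yes'.
C1: derived state 'yes' in Species G and Species V only — synapomorphy for {Species G, Species V}.
C2 (derived state 'yes') is shared by Species G, Species S, Species V, and Species Z — a synapomorphy uniting that clade.
All ingroup taxa share the derived state 'yes' for C3; it defines the ingroup but does not resolve relationships within it.
Only Species F and Species T show the derived state 'no' for C4, supporting them as a clade.
C5: derived state 'no' in Species G, Species V, and Species Z only — synapomorphy for {Species G, Species V, Species Z}.
Most parsimonious ingroup topology: ((Species T,Species F),(((Species V,Species G),Species Z),Species S)).
Species V and Species G form a cherry on this tree, so they are sister taxa.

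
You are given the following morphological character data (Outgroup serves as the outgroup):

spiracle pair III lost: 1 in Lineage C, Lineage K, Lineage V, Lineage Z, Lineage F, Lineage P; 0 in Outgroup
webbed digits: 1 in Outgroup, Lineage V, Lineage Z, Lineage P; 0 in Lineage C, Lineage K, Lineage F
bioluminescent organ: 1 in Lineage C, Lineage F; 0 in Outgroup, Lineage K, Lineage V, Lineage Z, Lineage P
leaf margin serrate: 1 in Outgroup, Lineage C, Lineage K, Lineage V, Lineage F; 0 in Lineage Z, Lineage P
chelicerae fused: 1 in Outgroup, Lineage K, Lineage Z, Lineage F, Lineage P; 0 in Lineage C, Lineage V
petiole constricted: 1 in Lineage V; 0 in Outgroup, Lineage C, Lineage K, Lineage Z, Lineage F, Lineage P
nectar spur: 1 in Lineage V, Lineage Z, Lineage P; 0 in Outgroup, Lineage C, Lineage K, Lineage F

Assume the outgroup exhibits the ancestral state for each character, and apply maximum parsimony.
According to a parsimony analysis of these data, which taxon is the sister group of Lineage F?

Character polarity is set by the outgroup: the derived state is whichever differs from the outgroup's state, so for webbed digits, leaf margin serrate, chelicerae fused the derived state is '0', and for the remaining characters it is '1'.
All ingroup taxa share the derived state '1' for spiracle pair III lost; it defines the ingroup but does not resolve relationships within it.
webbed digits (derived state '0') is shared by Lineage C, Lineage F, and Lineage K — a synapomorphy uniting that clade.
Only Lineage C and Lineage F show the derived state '1' for bioluminescent organ, supporting them as a clade.
leaf margin serrate (derived state '0') is shared by Lineage P and Lineage Z — a synapomorphy uniting that clade.
chelicerae fused (state '0') occurs in Lineage C and Lineage V but conflicts with the nesting implied by the other characters — most parsimoniously interpreted as homoplasy.
petiole constricted: derived state '1' in Lineage V only — an autapomorphy, so it tells us nothing about relationships among taxa.
Only Lineage P, Lineage V, and Lineage Z show the derived state '1' for nectar spur, supporting them as a clade.
Most parsimonious ingroup topology: (((Lineage C,Lineage F),Lineage K),(Lineage V,(Lineage Z,Lineage P))).
Lineage F and Lineage C form a cherry on this tree, so they are sister taxa.

Lineage C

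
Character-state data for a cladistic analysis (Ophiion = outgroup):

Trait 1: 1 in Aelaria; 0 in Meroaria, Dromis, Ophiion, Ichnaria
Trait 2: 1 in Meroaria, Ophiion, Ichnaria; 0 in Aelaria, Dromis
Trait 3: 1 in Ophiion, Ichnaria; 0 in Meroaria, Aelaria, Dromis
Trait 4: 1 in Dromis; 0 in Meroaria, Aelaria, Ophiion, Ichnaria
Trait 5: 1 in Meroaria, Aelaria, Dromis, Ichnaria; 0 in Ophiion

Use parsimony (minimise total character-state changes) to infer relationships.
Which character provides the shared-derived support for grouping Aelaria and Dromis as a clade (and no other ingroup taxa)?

Trait 2

Character polarity is set by the outgroup: the derived state is whichever differs from the outgroup's state, so for Trait 2, Trait 3 the derived state is '0', and for the remaining characters it is '1'.
Trait 1: derived state '1' in Aelaria only — an autapomorphy, so it tells us nothing about relationships among taxa.
Trait 2 (derived state '0') is shared by Aelaria and Dromis — a synapomorphy uniting that clade.
Trait 3: derived state '0' in Aelaria, Dromis, and Meroaria only — synapomorphy for {Aelaria, Dromis, Meroaria}.
Trait 4 (derived state '1') is unique to Dromis (autapomorphy; uninformative for grouping).
All ingroup taxa share the derived state '1' for Trait 5; it defines the ingroup but does not resolve relationships within it.
Most parsimonious ingroup topology: ((Meroaria,(Aelaria,Dromis)),Ichnaria).
The clade {Aelaria, Dromis} is supported by Trait 2: its derived state '0' occurs in exactly those taxa and in no other taxon (including the outgroup).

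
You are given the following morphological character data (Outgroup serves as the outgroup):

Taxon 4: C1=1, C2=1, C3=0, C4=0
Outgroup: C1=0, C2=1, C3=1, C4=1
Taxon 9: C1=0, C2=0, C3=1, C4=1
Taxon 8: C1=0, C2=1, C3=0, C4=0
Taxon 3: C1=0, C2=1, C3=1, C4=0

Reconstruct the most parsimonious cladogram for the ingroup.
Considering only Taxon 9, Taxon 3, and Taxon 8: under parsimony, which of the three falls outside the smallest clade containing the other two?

Taxon 9

Character polarity is set by the outgroup: the derived state is whichever differs from the outgroup's state, so for C2, C3, C4 the derived state is '0', and for the remaining characters it is '1'.
C1: derived state '1' in Taxon 4 only — an autapomorphy, so it tells us nothing about relationships among taxa.
C2 (derived state '0') is unique to Taxon 9 (autapomorphy; uninformative for grouping).
C3: derived state '0' in Taxon 4 and Taxon 8 only — synapomorphy for {Taxon 4, Taxon 8}.
C4 (derived state '0') is shared by Taxon 3, Taxon 4, and Taxon 8 — a synapomorphy uniting that clade.
Most parsimonious ingroup topology: (Taxon 9,((Taxon 8,Taxon 4),Taxon 3)).
Taxon 8 and Taxon 3 share a more recent common ancestor with each other than either does with Taxon 9, so Taxon 9 is the least closely related of the three.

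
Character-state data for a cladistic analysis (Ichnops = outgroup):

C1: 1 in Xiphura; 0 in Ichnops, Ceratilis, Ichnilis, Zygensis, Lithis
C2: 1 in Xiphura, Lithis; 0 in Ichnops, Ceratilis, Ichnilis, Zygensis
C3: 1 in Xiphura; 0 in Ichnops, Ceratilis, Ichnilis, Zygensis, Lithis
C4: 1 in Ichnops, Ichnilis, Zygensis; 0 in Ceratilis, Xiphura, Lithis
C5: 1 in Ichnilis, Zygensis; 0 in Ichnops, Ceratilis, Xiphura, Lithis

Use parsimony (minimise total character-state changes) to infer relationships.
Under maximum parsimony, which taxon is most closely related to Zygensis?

Character polarity is set by the outgroup: the derived state is whichever differs from the outgroup's state, so for C4 the derived state is '0', and for the remaining characters it is '1'.
C1: derived state '1' in Xiphura only — an autapomorphy, so it tells us nothing about relationships among taxa.
C2: derived state '1' in Lithis and Xiphura only — synapomorphy for {Lithis, Xiphura}.
C3: derived state '1' in Xiphura only — an autapomorphy, so it tells us nothing about relationships among taxa.
C4 (derived state '0') is shared by Ceratilis, Lithis, and Xiphura — a synapomorphy uniting that clade.
C5 (derived state '1') is shared by Ichnilis and Zygensis — a synapomorphy uniting that clade.
Most parsimonious ingroup topology: ((Ceratilis,(Xiphura,Lithis)),(Ichnilis,Zygensis)).
Zygensis and Ichnilis form a cherry on this tree, so they are sister taxa.

Ichnilis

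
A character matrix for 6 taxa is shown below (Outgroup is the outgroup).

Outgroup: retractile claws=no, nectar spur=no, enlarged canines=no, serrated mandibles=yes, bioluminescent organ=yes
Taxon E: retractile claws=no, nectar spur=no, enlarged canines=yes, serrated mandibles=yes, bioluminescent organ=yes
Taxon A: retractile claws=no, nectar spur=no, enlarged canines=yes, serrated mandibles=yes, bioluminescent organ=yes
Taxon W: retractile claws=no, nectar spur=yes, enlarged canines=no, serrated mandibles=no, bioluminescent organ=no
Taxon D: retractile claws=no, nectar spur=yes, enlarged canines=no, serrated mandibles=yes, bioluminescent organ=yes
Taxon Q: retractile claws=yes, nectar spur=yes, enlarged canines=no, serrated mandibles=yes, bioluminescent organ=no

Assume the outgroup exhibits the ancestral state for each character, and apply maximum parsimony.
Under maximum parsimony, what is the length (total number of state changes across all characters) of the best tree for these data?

Character polarity is set by the outgroup: the derived state is whichever differs from the outgroup's state, so for serrated mandibles, bioluminescent organ the derived state is 'no', and for the remaining characters it is 'yes'.
retractile claws: derived state 'yes' in Taxon Q only — an autapomorphy, so it tells us nothing about relationships among taxa.
nectar spur: derived state 'yes' in Taxon D, Taxon Q, and Taxon W only — synapomorphy for {Taxon D, Taxon Q, Taxon W}.
enlarged canines: derived state 'yes' in Taxon A and Taxon E only — synapomorphy for {Taxon A, Taxon E}.
serrated mandibles (derived state 'no') is unique to Taxon W (autapomorphy; uninformative for grouping).
bioluminescent organ: derived state 'no' in Taxon Q and Taxon W only — synapomorphy for {Taxon Q, Taxon W}.
Most parsimonious ingroup topology: ((Taxon E,Taxon A),((Taxon W,Taxon Q),Taxon D)).
Changes per character on this tree: retractile claws: 1; nectar spur: 1; enlarged canines: 1; serrated mandibles: 1; bioluminescent organ: 1.
Total = 5.

5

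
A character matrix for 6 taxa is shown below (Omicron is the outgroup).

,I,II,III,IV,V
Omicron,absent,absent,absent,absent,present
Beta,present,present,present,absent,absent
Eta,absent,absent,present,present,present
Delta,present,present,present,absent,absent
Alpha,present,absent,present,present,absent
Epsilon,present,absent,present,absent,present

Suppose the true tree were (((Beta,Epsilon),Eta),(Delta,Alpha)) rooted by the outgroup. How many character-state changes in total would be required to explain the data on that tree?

9

Map each character onto (((Beta,Epsilon),Eta),(Delta,Alpha)) (rooted by Omicron) and count the minimum state changes it requires (Fitch parsimony):
I: 2; II: 2; III: 1; IV: 2; V: 2.
Total tree length = 9.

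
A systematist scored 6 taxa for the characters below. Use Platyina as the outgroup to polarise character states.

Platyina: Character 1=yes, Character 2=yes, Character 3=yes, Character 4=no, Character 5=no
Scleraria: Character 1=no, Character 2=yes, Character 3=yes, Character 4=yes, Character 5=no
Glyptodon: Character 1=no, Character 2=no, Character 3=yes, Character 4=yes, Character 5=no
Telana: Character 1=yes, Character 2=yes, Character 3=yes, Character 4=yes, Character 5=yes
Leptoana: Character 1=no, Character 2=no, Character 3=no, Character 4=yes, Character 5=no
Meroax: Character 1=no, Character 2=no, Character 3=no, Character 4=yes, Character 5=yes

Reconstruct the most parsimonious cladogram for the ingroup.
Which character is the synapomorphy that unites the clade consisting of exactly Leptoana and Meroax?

Character 3

Character polarity is set by the outgroup: the derived state is whichever differs from the outgroup's state, so for Character 1, Character 2, Character 3 the derived state is 'no', and for the remaining characters it is 'yes'.
Only Glyptodon, Leptoana, Meroax, and Scleraria show the derived state 'no' for Character 1, supporting them as a clade.
Character 2: derived state 'no' in Glyptodon, Leptoana, and Meroax only — synapomorphy for {Glyptodon, Leptoana, Meroax}.
Character 3 (derived state 'no') is shared by Leptoana and Meroax — a synapomorphy uniting that clade.
All ingroup taxa share the derived state 'yes' for Character 4; it defines the ingroup but does not resolve relationships within it.
Character 5 (state 'yes') occurs in Meroax and Telana but conflicts with the nesting implied by the other characters — most parsimoniously interpreted as homoplasy.
Most parsimonious ingroup topology: (Telana,(((Leptoana,Meroax),Glyptodon),Scleraria)).
The clade {Leptoana, Meroax} is supported by Character 3: its derived state 'no' occurs in exactly those taxa and in no other taxon (including the outgroup).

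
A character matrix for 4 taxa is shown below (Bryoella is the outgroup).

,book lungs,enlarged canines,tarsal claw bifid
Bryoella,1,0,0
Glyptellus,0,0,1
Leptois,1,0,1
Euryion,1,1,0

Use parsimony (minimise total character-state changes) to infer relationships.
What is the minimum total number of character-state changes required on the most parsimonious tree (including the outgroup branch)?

Character polarity is set by the outgroup: the derived state is whichever differs from the outgroup's state, so for book lungs the derived state is '0', and for the remaining characters it is '1'.
book lungs: derived state '0' in Glyptellus only — an autapomorphy, so it tells us nothing about relationships among taxa.
enlarged canines (derived state '1') is unique to Euryion (autapomorphy; uninformative for grouping).
Only Glyptellus and Leptois show the derived state '1' for tarsal claw bifid, supporting them as a clade.
Most parsimonious ingroup topology: ((Glyptellus,Leptois),Euryion).
Changes per character on this tree: book lungs: 1; enlarged canines: 1; tarsal claw bifid: 1.
Total = 3.

3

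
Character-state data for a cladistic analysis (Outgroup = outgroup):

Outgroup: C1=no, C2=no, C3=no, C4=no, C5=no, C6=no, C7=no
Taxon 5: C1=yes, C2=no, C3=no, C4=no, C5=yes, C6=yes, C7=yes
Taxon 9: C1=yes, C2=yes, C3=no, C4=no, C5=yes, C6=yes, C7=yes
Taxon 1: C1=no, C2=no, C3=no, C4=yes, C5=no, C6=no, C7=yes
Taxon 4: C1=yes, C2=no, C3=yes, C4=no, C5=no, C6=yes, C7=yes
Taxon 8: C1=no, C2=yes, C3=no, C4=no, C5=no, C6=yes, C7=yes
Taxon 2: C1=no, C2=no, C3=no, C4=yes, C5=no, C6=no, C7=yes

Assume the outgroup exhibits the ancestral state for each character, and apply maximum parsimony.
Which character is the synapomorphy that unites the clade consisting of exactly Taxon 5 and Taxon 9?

The outgroup has state 'no' for every character, so 'yes' is the derived state throughout.
C1 (derived state 'yes') is shared by Taxon 4, Taxon 5, and Taxon 9 — a synapomorphy uniting that clade.
C2 (state 'yes') occurs in Taxon 8 and Taxon 9 but conflicts with the nesting implied by the other characters — most parsimoniously interpreted as homoplasy.
C3 (derived state 'yes') is unique to Taxon 4 (autapomorphy; uninformative for grouping).
C4: derived state 'yes' in Taxon 1 and Taxon 2 only — synapomorphy for {Taxon 1, Taxon 2}.
Only Taxon 5 and Taxon 9 show the derived state 'yes' for C5, supporting them as a clade.
C6: derived state 'yes' in Taxon 4, Taxon 5, Taxon 8, and Taxon 9 only — synapomorphy for {Taxon 4, Taxon 5, Taxon 8, Taxon 9}.
C7 (derived state 'yes') is shared by all ingroup taxa — unites the whole ingroup.
Most parsimonious ingroup topology: ((((Taxon 5,Taxon 9),Taxon 4),Taxon 8),(Taxon 1,Taxon 2)).
The clade {Taxon 5, Taxon 9} is supported by C5: its derived state 'yes' occurs in exactly those taxa and in no other taxon (including the outgroup).

C5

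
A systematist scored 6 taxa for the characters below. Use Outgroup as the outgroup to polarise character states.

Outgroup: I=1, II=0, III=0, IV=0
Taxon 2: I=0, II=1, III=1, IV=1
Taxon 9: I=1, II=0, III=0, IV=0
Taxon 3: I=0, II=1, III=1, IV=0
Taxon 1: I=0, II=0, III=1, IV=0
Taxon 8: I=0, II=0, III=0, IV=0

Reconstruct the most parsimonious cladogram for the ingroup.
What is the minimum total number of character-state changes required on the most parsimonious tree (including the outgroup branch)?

4

Character polarity is set by the outgroup: the derived state is whichever differs from the outgroup's state, so for I the derived state is '0', and for the remaining characters it is '1'.
I: derived state '0' in Taxon 1, Taxon 2, Taxon 3, and Taxon 8 only — synapomorphy for {Taxon 1, Taxon 2, Taxon 3, Taxon 8}.
II (derived state '1') is shared by Taxon 2 and Taxon 3 — a synapomorphy uniting that clade.
III: derived state '1' in Taxon 1, Taxon 2, and Taxon 3 only — synapomorphy for {Taxon 1, Taxon 2, Taxon 3}.
IV: derived state '1' in Taxon 2 only — an autapomorphy, so it tells us nothing about relationships among taxa.
Most parsimonious ingroup topology: ((((Taxon 2,Taxon 3),Taxon 1),Taxon 8),Taxon 9).
Changes per character on this tree: I: 1; II: 1; III: 1; IV: 1.
Total = 4.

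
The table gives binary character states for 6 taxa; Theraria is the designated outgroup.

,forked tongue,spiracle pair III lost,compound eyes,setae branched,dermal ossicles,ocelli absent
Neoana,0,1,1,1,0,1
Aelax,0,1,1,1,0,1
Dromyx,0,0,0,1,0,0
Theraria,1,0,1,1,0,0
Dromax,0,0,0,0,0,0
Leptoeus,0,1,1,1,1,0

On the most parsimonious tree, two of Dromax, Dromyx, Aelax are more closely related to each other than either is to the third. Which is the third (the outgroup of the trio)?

Aelax

Character polarity is set by the outgroup: the derived state is whichever differs from the outgroup's state, so for forked tongue, compound eyes, setae branched the derived state is '0', and for the remaining characters it is '1'.
forked tongue (derived state '0') is shared by all ingroup taxa — unites the whole ingroup.
spiracle pair III lost (derived state '1') is shared by Aelax, Leptoeus, and Neoana — a synapomorphy uniting that clade.
Only Dromax and Dromyx show the derived state '0' for compound eyes, supporting them as a clade.
setae branched: derived state '0' in Dromax only — an autapomorphy, so it tells us nothing about relationships among taxa.
dermal ossicles (derived state '1') is unique to Leptoeus (autapomorphy; uninformative for grouping).
ocelli absent: derived state '1' in Aelax and Neoana only — synapomorphy for {Aelax, Neoana}.
Most parsimonious ingroup topology: (((Aelax,Neoana),Leptoeus),(Dromax,Dromyx)).
Dromax and Dromyx share a more recent common ancestor with each other than either does with Aelax, so Aelax is the least closely related of the three.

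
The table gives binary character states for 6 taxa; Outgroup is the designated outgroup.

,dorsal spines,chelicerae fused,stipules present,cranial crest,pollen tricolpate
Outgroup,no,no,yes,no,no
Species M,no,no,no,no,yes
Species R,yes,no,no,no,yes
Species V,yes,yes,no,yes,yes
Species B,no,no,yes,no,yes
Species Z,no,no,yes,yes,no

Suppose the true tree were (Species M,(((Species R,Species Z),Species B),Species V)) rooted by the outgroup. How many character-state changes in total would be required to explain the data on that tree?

10

Map each character onto (Species M,(((Species R,Species Z),Species B),Species V)) (rooted by Outgroup) and count the minimum state changes it requires (Fitch parsimony):
dorsal spines: 2; chelicerae fused: 1; stipules present: 3; cranial crest: 2; pollen tricolpate: 2.
Total tree length = 10.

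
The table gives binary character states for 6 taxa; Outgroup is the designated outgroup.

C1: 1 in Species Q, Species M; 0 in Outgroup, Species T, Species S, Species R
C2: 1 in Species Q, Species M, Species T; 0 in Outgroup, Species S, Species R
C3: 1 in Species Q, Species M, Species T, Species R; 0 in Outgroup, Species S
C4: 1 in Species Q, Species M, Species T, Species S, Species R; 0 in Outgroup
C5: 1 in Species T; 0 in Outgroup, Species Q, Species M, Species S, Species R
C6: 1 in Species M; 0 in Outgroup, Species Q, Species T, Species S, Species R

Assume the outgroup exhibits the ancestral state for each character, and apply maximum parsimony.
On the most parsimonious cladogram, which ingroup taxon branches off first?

The outgroup has state '0' for every character, so '1' is the derived state throughout.
Only Species M and Species Q show the derived state '1' for C1, supporting them as a clade.
Only Species M, Species Q, and Species T show the derived state '1' for C2, supporting them as a clade.
C3: derived state '1' in Species M, Species Q, Species R, and Species T only — synapomorphy for {Species M, Species Q, Species R, Species T}.
All ingroup taxa share the derived state '1' for C4; it defines the ingroup but does not resolve relationships within it.
C5 (derived state '1') is unique to Species T (autapomorphy; uninformative for grouping).
C6: derived state '1' in Species M only — an autapomorphy, so it tells us nothing about relationships among taxa.
Most parsimonious ingroup topology: ((((Species Q,Species M),Species T),Species R),Species S).
Species S is sister to the clade containing all other ingroup taxa, so it is the earliest-diverging (most basal) ingroup lineage.

Species S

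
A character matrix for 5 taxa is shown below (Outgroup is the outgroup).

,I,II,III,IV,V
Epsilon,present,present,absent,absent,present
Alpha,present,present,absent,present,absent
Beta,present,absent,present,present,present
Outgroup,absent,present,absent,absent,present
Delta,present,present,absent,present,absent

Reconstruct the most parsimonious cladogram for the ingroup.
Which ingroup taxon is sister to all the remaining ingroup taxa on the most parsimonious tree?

Epsilon

Character polarity is set by the outgroup: the derived state is whichever differs from the outgroup's state, so for II, V the derived state is 'absent', and for the remaining characters it is 'present'.
All ingroup taxa share the derived state 'present' for I; it defines the ingroup but does not resolve relationships within it.
II: derived state 'absent' in Beta only — an autapomorphy, so it tells us nothing about relationships among taxa.
III: derived state 'present' in Beta only — an autapomorphy, so it tells us nothing about relationships among taxa.
IV: derived state 'present' in Alpha, Beta, and Delta only — synapomorphy for {Alpha, Beta, Delta}.
V: derived state 'absent' in Alpha and Delta only — synapomorphy for {Alpha, Delta}.
Most parsimonious ingroup topology: (Epsilon,((Alpha,Delta),Beta)).
Epsilon is sister to the clade containing all other ingroup taxa, so it is the earliest-diverging (most basal) ingroup lineage.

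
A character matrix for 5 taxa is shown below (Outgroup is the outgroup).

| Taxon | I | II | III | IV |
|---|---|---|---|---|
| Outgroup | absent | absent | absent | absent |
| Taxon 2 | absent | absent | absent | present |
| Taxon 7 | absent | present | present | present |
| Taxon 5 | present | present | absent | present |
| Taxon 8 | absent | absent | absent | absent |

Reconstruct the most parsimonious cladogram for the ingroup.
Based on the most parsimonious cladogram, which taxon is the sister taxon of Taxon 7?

Taxon 5

The outgroup has state 'absent' for every character, so 'present' is the derived state throughout.
I (derived state 'present') is unique to Taxon 5 (autapomorphy; uninformative for grouping).
II (derived state 'present') is shared by Taxon 5 and Taxon 7 — a synapomorphy uniting that clade.
III: derived state 'present' in Taxon 7 only — an autapomorphy, so it tells us nothing about relationships among taxa.
Only Taxon 2, Taxon 5, and Taxon 7 show the derived state 'present' for IV, supporting them as a clade.
Most parsimonious ingroup topology: ((Taxon 2,(Taxon 5,Taxon 7)),Taxon 8).
Taxon 7 and Taxon 5 form a cherry on this tree, so they are sister taxa.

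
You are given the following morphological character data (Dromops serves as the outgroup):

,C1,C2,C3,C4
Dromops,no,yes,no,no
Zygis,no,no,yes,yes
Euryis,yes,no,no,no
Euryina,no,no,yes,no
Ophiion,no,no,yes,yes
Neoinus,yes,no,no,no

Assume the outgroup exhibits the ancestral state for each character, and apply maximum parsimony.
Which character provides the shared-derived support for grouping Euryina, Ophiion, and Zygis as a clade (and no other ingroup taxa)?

C3

Character polarity is set by the outgroup: the derived state is whichever differs from the outgroup's state, so for C2 the derived state is 'no', and for the remaining characters it is 'yes'.
C1 (derived state 'yes') is shared by Euryis and Neoinus — a synapomorphy uniting that clade.
All ingroup taxa share the derived state 'no' for C2; it defines the ingroup but does not resolve relationships within it.
C3 (derived state 'yes') is shared by Euryina, Ophiion, and Zygis — a synapomorphy uniting that clade.
Only Ophiion and Zygis show the derived state 'yes' for C4, supporting them as a clade.
Most parsimonious ingroup topology: (((Zygis,Ophiion),Euryina),(Euryis,Neoinus)).
The clade {Euryina, Ophiion, Zygis} is supported by C3: its derived state 'yes' occurs in exactly those taxa and in no other taxon (including the outgroup).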